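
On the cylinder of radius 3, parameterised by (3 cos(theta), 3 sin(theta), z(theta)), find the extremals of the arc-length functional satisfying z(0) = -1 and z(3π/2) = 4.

Parameterise the cylinder of radius R = 3 as
    r(θ) = (3 cos θ, 3 sin θ, z(θ)).
The arc-length element is
    ds = sqrt(9 + (dz/dθ)^2) dθ,
so the Lagrangian is L = sqrt(9 + z'^2).
L depends on z' only, not on z or θ, so ∂L/∂z = 0 and
    ∂L/∂z' = z' / sqrt(9 + z'^2).
The Euler-Lagrange equation gives
    d/dθ( z' / sqrt(9 + z'^2) ) = 0,
so z' is constant. Integrating once:
    z(θ) = a θ + b,
a helix on the cylinder (a straight line when the cylinder is unrolled). The constants a, b are determined by the endpoint conditions.
With endpoint conditions z(0) = -1 and z(3π/2) = 4: from z(0) = b we get b = -1, and a·3π/2 + -1 = 4 gives a = 10/(3π), so
    z(θ) = (10/(3π)) θ − 1.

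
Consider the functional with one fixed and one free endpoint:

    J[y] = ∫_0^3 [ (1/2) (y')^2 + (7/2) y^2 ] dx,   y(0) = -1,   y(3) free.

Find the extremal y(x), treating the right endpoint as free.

The Lagrangian L = (1/2) (y')^2 + (7/2) y^2 gives
    ∂L/∂y = 7 y,   ∂L/∂y' = y'.
Euler-Lagrange: y'' − 7 y = 0.
With k = sqrt(7), the general solution is
    y(x) = A cosh(sqrt(7) x) + B sinh(sqrt(7) x).
Fixed left endpoint y(0) = -1 ⇒ A = -1.
The right endpoint x = 3 is free, so the natural (transversality) condition is ∂L/∂y' |_{x=3} = 0, i.e. y'(3) = 0.
Compute y'(x) = A k sinh(k x) + B k cosh(k x), so
    y'(3) = A k sinh(k·3) + B k cosh(k·3) = 0
    ⇒ B = −A tanh(k·3) = tanh(sqrt(7)·3).
Therefore the extremal is
    y(x) = −cosh(sqrt(7) x) + tanh(sqrt(7)·3) sinh(sqrt(7) x).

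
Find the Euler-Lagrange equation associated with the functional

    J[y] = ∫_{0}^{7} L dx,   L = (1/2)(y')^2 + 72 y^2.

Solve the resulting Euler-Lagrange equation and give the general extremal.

The Lagrangian is L = (1/2)(y')^2 + 72 y^2.
∂L/∂y = 144y.
∂L/∂y' = y'.
The Euler-Lagrange equation d/dx(∂L/∂y') − ∂L/∂y = 0 becomes:
    y'' - 144 y = 0
General solution: y(x) = A e^(12x) + B e^(-12x), where A and B are arbitrary constants fixed by the endpoint conditions.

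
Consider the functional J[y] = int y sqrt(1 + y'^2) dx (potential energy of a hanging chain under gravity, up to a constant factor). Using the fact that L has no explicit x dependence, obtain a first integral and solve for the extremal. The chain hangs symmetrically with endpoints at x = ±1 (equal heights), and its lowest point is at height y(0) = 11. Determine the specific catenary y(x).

The Lagrangian L(y, y') = y sqrt(1 + y'^2) has no explicit x dependence, so the Beltrami identity applies:
    L − y' ∂L/∂y' = C.
Compute ∂L/∂y' = y · y' / sqrt(1 + y'^2). Then
    L − y' ∂L/∂y'
    = y sqrt(1 + y'^2) − y · y'^2 / sqrt(1 + y'^2)
    = y (1 + y'^2 − y'^2) / sqrt(1 + y'^2)
    = y / sqrt(1 + y'^2) = C.
Squaring gives y^2 = C^2 (1 + y'^2), i.e.
    y'^2 = y^2 / C^2 − 1.
Separating variables,
    dy / sqrt(y^2 − C^2) = dx / C,
and integrating gives arccosh(y / C) = (x − a)/C, so
    y(x) = C cosh((x − a)/C),
the catenary. The constants C and a are fixed by the two endpoint conditions (and, for the hanging-chain problem, the length constraint selects C).
Now fit the given data. The endpoints x = ±1 are symmetric at equal height, so the catenary is even about its minimum: a = 0 and y(x) = C cosh(x/C). The lowest point is y(0) = C cosh(0) = C, and we are told y(0) = 11, so C = 11. Therefore
    y(x) = 11 cosh(x/11),
and at the endpoints
    y(±1) = 11 cosh(1/11).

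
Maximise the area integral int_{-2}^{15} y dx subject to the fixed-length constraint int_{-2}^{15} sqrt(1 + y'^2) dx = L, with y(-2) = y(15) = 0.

Set up the augmented Lagrangian using a multiplier λ for the length constraint:
    F(y, y') = y − λ sqrt(1 + y'^2).
F has no explicit x dependence, so the Beltrami identity yields a first integral
    F − y' ∂F/∂y' = C.
Compute ∂F/∂y' = −λ y' / sqrt(1 + y'^2). Then
    y − λ sqrt(1 + y'^2) + λ y'^2 / sqrt(1 + y'^2) = C
    ⇒  y − λ / sqrt(1 + y'^2) = C.
Solving for y' and integrating gives
    (x − a)^2 + (y − b)^2 = λ^2,
a circular arc of radius λ. The constants a, b are determined by the endpoint conditions y(-2) = y(15) = 0, and λ is fixed implicitly by the length constraint
    ∫_{-2}^{15} sqrt(1 + y'^2) dx = L.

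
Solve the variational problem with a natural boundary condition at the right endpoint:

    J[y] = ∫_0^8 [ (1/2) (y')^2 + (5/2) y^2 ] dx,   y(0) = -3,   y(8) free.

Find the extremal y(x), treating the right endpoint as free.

The Lagrangian L = (1/2) (y')^2 + (5/2) y^2 gives
    ∂L/∂y = 5 y,   ∂L/∂y' = y'.
Euler-Lagrange: y'' − 5 y = 0.
With k = sqrt(5), the general solution is
    y(x) = A cosh(sqrt(5) x) + B sinh(sqrt(5) x).
Fixed left endpoint y(0) = -3 ⇒ A = -3.
The right endpoint x = 8 is free, so the natural (transversality) condition is ∂L/∂y' |_{x=8} = 0, i.e. y'(8) = 0.
Compute y'(x) = A k sinh(k x) + B k cosh(k x), so
    y'(8) = A k sinh(k·8) + B k cosh(k·8) = 0
    ⇒ B = −A tanh(k·8) = 3 tanh(sqrt(5)·8).
Therefore the extremal is
    y(x) = −3 cosh(sqrt(5) x) + 3 tanh(sqrt(5)·8) sinh(sqrt(5) x).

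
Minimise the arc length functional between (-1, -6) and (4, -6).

Arc-length functional: J[y] = ∫ sqrt(1 + (y')^2) dx.
Lagrangian L = sqrt(1 + (y')^2) has no explicit y dependence, so ∂L/∂y = 0 and the Euler-Lagrange equation gives
    d/dx( y' / sqrt(1 + (y')^2) ) = 0  ⇒  y' / sqrt(1 + (y')^2) = const.
Hence y' is constant, so y(x) is affine.
Fitting the endpoints (-1, -6) and (4, -6):
    slope m = ((-6) − (-6)) / (4 − (-1)) = 0,
    intercept c = (-6) − m·(-1) = -6.
Extremal: y(x) = -6.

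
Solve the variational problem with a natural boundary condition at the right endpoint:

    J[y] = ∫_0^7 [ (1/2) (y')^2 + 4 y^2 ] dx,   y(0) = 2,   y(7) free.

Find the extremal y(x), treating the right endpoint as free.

The Lagrangian L = (1/2) (y')^2 + 4 y^2 gives
    ∂L/∂y = 8 y,   ∂L/∂y' = y'.
Euler-Lagrange: y'' − 8 y = 0.
With k = sqrt(8), the general solution is
    y(x) = A cosh(sqrt(8) x) + B sinh(sqrt(8) x).
Fixed left endpoint y(0) = 2 ⇒ A = 2.
The right endpoint x = 7 is free, so the natural (transversality) condition is ∂L/∂y' |_{x=7} = 0, i.e. y'(7) = 0.
Compute y'(x) = A k sinh(k x) + B k cosh(k x), so
    y'(7) = A k sinh(k·7) + B k cosh(k·7) = 0
    ⇒ B = −A tanh(k·7) = − 2 tanh(sqrt(8)·7).
Therefore the extremal is
    y(x) = 2 cosh(sqrt(8) x) − 2 tanh(sqrt(8)·7) sinh(sqrt(8) x).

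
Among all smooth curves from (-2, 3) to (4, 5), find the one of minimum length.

Arc-length functional: J[y] = ∫ sqrt(1 + (y')^2) dx.
Lagrangian L = sqrt(1 + (y')^2) has no explicit y dependence, so ∂L/∂y = 0 and the Euler-Lagrange equation gives
    d/dx( y' / sqrt(1 + (y')^2) ) = 0  ⇒  y' / sqrt(1 + (y')^2) = const.
Hence y' is constant, so y(x) is affine.
Fitting the endpoints (-2, 3) and (4, 5):
    slope m = (5 − 3) / (4 − (-2)) = 1/3,
    intercept c = 3 − m·(-2) = 11/3.
Extremal: y(x) = (1/3) x + 11/3.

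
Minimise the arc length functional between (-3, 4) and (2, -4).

Arc-length functional: J[y] = ∫ sqrt(1 + (y')^2) dx.
Lagrangian L = sqrt(1 + (y')^2) has no explicit y dependence, so ∂L/∂y = 0 and the Euler-Lagrange equation gives
    d/dx( y' / sqrt(1 + (y')^2) ) = 0  ⇒  y' / sqrt(1 + (y')^2) = const.
Hence y' is constant, so y(x) is affine.
Fitting the endpoints (-3, 4) and (2, -4):
    slope m = ((-4) − 4) / (2 − (-3)) = -8/5,
    intercept c = 4 − m·(-3) = -4/5.
Extremal: y(x) = (-8/5) x - 4/5.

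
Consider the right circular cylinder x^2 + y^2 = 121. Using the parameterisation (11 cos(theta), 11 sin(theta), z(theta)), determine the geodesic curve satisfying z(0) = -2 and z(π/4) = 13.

Parameterise the cylinder of radius R = 11 as
    r(θ) = (11 cos θ, 11 sin θ, z(θ)).
The arc-length element is
    ds = sqrt(121 + (dz/dθ)^2) dθ,
so the Lagrangian is L = sqrt(121 + z'^2).
L depends on z' only, not on z or θ, so ∂L/∂z = 0 and
    ∂L/∂z' = z' / sqrt(121 + z'^2).
The Euler-Lagrange equation gives
    d/dθ( z' / sqrt(121 + z'^2) ) = 0,
so z' is constant. Integrating once:
    z(θ) = a θ + b,
a helix on the cylinder (a straight line when the cylinder is unrolled). The constants a, b are determined by the endpoint conditions.
With endpoint conditions z(0) = -2 and z(π/4) = 13: from z(0) = b we get b = -2, and a·π/4 + -2 = 13 gives a = 60/π, so
    z(θ) = (60/π) θ − 2.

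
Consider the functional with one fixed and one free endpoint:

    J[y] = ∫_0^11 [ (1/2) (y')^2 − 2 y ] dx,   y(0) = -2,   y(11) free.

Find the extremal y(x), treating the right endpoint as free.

The Lagrangian L = (1/2) (y')^2 − 2 y gives
    ∂L/∂y = −2,   ∂L/∂y' = y'.
Euler-Lagrange: d/dx(y') − (−2) = 0, i.e. y'' + 2 = 0, so
    y(x) = −(2/2) x^2 + C1 x + C2.
Fixed left endpoint y(0) = -2 ⇒ C2 = -2.
The right endpoint x = 11 is free, so the natural (transversality) condition is ∂L/∂y' |_{x=11} = 0, i.e. y'(11) = 0.
Compute y'(x) = −2 x + C1, so y'(11) = −22 + C1 = 0 ⇒ C1 = 22.
Therefore the extremal is
    y(x) = −x^2 + 22 x − 2.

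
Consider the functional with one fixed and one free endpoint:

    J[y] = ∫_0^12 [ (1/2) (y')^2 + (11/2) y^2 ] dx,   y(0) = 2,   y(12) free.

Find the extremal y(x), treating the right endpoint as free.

The Lagrangian L = (1/2) (y')^2 + (11/2) y^2 gives
    ∂L/∂y = 11 y,   ∂L/∂y' = y'.
Euler-Lagrange: y'' − 11 y = 0.
With k = sqrt(11), the general solution is
    y(x) = A cosh(sqrt(11) x) + B sinh(sqrt(11) x).
Fixed left endpoint y(0) = 2 ⇒ A = 2.
The right endpoint x = 12 is free, so the natural (transversality) condition is ∂L/∂y' |_{x=12} = 0, i.e. y'(12) = 0.
Compute y'(x) = A k sinh(k x) + B k cosh(k x), so
    y'(12) = A k sinh(k·12) + B k cosh(k·12) = 0
    ⇒ B = −A tanh(k·12) = − 2 tanh(sqrt(11)·12).
Therefore the extremal is
    y(x) = 2 cosh(sqrt(11) x) − 2 tanh(sqrt(11)·12) sinh(sqrt(11) x).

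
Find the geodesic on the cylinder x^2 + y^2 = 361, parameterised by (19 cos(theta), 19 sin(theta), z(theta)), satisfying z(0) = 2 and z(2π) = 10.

Parameterise the cylinder of radius R = 19 as
    r(θ) = (19 cos θ, 19 sin θ, z(θ)).
The arc-length element is
    ds = sqrt(361 + (dz/dθ)^2) dθ,
so the Lagrangian is L = sqrt(361 + z'^2).
L depends on z' only, not on z or θ, so ∂L/∂z = 0 and
    ∂L/∂z' = z' / sqrt(361 + z'^2).
The Euler-Lagrange equation gives
    d/dθ( z' / sqrt(361 + z'^2) ) = 0,
so z' is constant. Integrating once:
    z(θ) = a θ + b,
a helix on the cylinder (a straight line when the cylinder is unrolled). The constants a, b are determined by the endpoint conditions.
With endpoint conditions z(0) = 2 and z(2π) = 10: from z(0) = b we get b = 2, and a·2π + 2 = 10 gives a = 4/π, so
    z(θ) = (4/π) θ + 2.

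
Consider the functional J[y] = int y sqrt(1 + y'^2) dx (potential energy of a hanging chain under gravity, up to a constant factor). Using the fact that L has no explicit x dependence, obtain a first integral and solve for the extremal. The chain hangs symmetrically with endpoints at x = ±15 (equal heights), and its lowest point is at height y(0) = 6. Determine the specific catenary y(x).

The Lagrangian L(y, y') = y sqrt(1 + y'^2) has no explicit x dependence, so the Beltrami identity applies:
    L − y' ∂L/∂y' = C.
Compute ∂L/∂y' = y · y' / sqrt(1 + y'^2). Then
    L − y' ∂L/∂y'
    = y sqrt(1 + y'^2) − y · y'^2 / sqrt(1 + y'^2)
    = y (1 + y'^2 − y'^2) / sqrt(1 + y'^2)
    = y / sqrt(1 + y'^2) = C.
Squaring gives y^2 = C^2 (1 + y'^2), i.e.
    y'^2 = y^2 / C^2 − 1.
Separating variables,
    dy / sqrt(y^2 − C^2) = dx / C,
and integrating gives arccosh(y / C) = (x − a)/C, so
    y(x) = C cosh((x − a)/C),
the catenary. The constants C and a are fixed by the two endpoint conditions (and, for the hanging-chain problem, the length constraint selects C).
Now fit the given data. The endpoints x = ±15 are symmetric at equal height, so the catenary is even about its minimum: a = 0 and y(x) = C cosh(x/C). The lowest point is y(0) = C cosh(0) = C, and we are told y(0) = 6, so C = 6. Therefore
    y(x) = 6 cosh(x/6),
and at the endpoints
    y(±15) = 6 cosh(15/6).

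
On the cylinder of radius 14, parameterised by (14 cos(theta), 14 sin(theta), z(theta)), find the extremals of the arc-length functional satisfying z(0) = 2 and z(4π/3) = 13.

Parameterise the cylinder of radius R = 14 as
    r(θ) = (14 cos θ, 14 sin θ, z(θ)).
The arc-length element is
    ds = sqrt(196 + (dz/dθ)^2) dθ,
so the Lagrangian is L = sqrt(196 + z'^2).
L depends on z' only, not on z or θ, so ∂L/∂z = 0 and
    ∂L/∂z' = z' / sqrt(196 + z'^2).
The Euler-Lagrange equation gives
    d/dθ( z' / sqrt(196 + z'^2) ) = 0,
so z' is constant. Integrating once:
    z(θ) = a θ + b,
a helix on the cylinder (a straight line when the cylinder is unrolled). The constants a, b are determined by the endpoint conditions.
With endpoint conditions z(0) = 2 and z(4π/3) = 13: from z(0) = b we get b = 2, and a·4π/3 + 2 = 13 gives a = 33/(4π), so
    z(θ) = (33/(4π)) θ + 2.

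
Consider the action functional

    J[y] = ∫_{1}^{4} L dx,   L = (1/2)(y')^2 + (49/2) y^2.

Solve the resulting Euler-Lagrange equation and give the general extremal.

The Lagrangian is L = (1/2)(y')^2 + (49/2) y^2.
∂L/∂y = 49y.
∂L/∂y' = y'.
The Euler-Lagrange equation d/dx(∂L/∂y') − ∂L/∂y = 0 becomes:
    y'' - 49 y = 0
General solution: y(x) = A e^(7x) + B e^(-7x), where A and B are arbitrary constants fixed by the endpoint conditions.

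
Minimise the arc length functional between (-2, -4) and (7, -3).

Arc-length functional: J[y] = ∫ sqrt(1 + (y')^2) dx.
Lagrangian L = sqrt(1 + (y')^2) has no explicit y dependence, so ∂L/∂y = 0 and the Euler-Lagrange equation gives
    d/dx( y' / sqrt(1 + (y')^2) ) = 0  ⇒  y' / sqrt(1 + (y')^2) = const.
Hence y' is constant, so y(x) is affine.
Fitting the endpoints (-2, -4) and (7, -3):
    slope m = ((-3) − (-4)) / (7 − (-2)) = 1/9,
    intercept c = (-4) − m·(-2) = -34/9.
Extremal: y(x) = (1/9) x - 34/9.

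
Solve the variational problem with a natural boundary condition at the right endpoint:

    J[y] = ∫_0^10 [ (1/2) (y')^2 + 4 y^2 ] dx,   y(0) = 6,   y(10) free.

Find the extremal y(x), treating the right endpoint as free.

The Lagrangian L = (1/2) (y')^2 + 4 y^2 gives
    ∂L/∂y = 8 y,   ∂L/∂y' = y'.
Euler-Lagrange: y'' − 8 y = 0.
With k = sqrt(8), the general solution is
    y(x) = A cosh(sqrt(8) x) + B sinh(sqrt(8) x).
Fixed left endpoint y(0) = 6 ⇒ A = 6.
The right endpoint x = 10 is free, so the natural (transversality) condition is ∂L/∂y' |_{x=10} = 0, i.e. y'(10) = 0.
Compute y'(x) = A k sinh(k x) + B k cosh(k x), so
    y'(10) = A k sinh(k·10) + B k cosh(k·10) = 0
    ⇒ B = −A tanh(k·10) = − 6 tanh(sqrt(8)·10).
Therefore the extremal is
    y(x) = 6 cosh(sqrt(8) x) − 6 tanh(sqrt(8)·10) sinh(sqrt(8) x).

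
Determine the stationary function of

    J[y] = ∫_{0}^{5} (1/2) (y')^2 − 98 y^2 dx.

The Lagrangian is L = (1/2) (y')^2 − 98 y^2.
Compute ∂L/∂y = -196y, ∂L/∂y' = y'.
The Euler-Lagrange equation d/dx(∂L/∂y') − ∂L/∂y = 0 reduces to
    y'' + 196 y = 0.
Its general solution is
    y(x) = A sin(14x) + B cos(14x),
with A, B fixed by the endpoint conditions.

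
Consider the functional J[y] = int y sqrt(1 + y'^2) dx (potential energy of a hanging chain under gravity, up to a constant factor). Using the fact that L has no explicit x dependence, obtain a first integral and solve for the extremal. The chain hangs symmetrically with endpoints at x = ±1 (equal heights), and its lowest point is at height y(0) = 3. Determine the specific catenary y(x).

The Lagrangian L(y, y') = y sqrt(1 + y'^2) has no explicit x dependence, so the Beltrami identity applies:
    L − y' ∂L/∂y' = C.
Compute ∂L/∂y' = y · y' / sqrt(1 + y'^2). Then
    L − y' ∂L/∂y'
    = y sqrt(1 + y'^2) − y · y'^2 / sqrt(1 + y'^2)
    = y (1 + y'^2 − y'^2) / sqrt(1 + y'^2)
    = y / sqrt(1 + y'^2) = C.
Squaring gives y^2 = C^2 (1 + y'^2), i.e.
    y'^2 = y^2 / C^2 − 1.
Separating variables,
    dy / sqrt(y^2 − C^2) = dx / C,
and integrating gives arccosh(y / C) = (x − a)/C, so
    y(x) = C cosh((x − a)/C),
the catenary. The constants C and a are fixed by the two endpoint conditions (and, for the hanging-chain problem, the length constraint selects C).
Now fit the given data. The endpoints x = ±1 are symmetric at equal height, so the catenary is even about its minimum: a = 0 and y(x) = C cosh(x/C). The lowest point is y(0) = C cosh(0) = C, and we are told y(0) = 3, so C = 3. Therefore
    y(x) = 3 cosh(x/3),
and at the endpoints
    y(±1) = 3 cosh(1/3).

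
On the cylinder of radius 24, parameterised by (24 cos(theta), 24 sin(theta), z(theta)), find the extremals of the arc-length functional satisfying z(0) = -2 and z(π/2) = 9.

Parameterise the cylinder of radius R = 24 as
    r(θ) = (24 cos θ, 24 sin θ, z(θ)).
The arc-length element is
    ds = sqrt(576 + (dz/dθ)^2) dθ,
so the Lagrangian is L = sqrt(576 + z'^2).
L depends on z' only, not on z or θ, so ∂L/∂z = 0 and
    ∂L/∂z' = z' / sqrt(576 + z'^2).
The Euler-Lagrange equation gives
    d/dθ( z' / sqrt(576 + z'^2) ) = 0,
so z' is constant. Integrating once:
    z(θ) = a θ + b,
a helix on the cylinder (a straight line when the cylinder is unrolled). The constants a, b are determined by the endpoint conditions.
With endpoint conditions z(0) = -2 and z(π/2) = 9: from z(0) = b we get b = -2, and a·π/2 + -2 = 9 gives a = 22/π, so
    z(θ) = (22/π) θ − 2.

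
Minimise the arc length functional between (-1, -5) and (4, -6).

Arc-length functional: J[y] = ∫ sqrt(1 + (y')^2) dx.
Lagrangian L = sqrt(1 + (y')^2) has no explicit y dependence, so ∂L/∂y = 0 and the Euler-Lagrange equation gives
    d/dx( y' / sqrt(1 + (y')^2) ) = 0  ⇒  y' / sqrt(1 + (y')^2) = const.
Hence y' is constant, so y(x) is affine.
Fitting the endpoints (-1, -5) and (4, -6):
    slope m = ((-6) − (-5)) / (4 − (-1)) = -1/5,
    intercept c = (-5) − m·(-1) = -26/5.
Extremal: y(x) = (-1/5) x - 26/5.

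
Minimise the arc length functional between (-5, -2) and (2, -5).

Arc-length functional: J[y] = ∫ sqrt(1 + (y')^2) dx.
Lagrangian L = sqrt(1 + (y')^2) has no explicit y dependence, so ∂L/∂y = 0 and the Euler-Lagrange equation gives
    d/dx( y' / sqrt(1 + (y')^2) ) = 0  ⇒  y' / sqrt(1 + (y')^2) = const.
Hence y' is constant, so y(x) is affine.
Fitting the endpoints (-5, -2) and (2, -5):
    slope m = ((-5) − (-2)) / (2 − (-5)) = -3/7,
    intercept c = (-2) − m·(-5) = -29/7.
Extremal: y(x) = (-3/7) x - 29/7.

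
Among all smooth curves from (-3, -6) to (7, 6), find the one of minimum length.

Arc-length functional: J[y] = ∫ sqrt(1 + (y')^2) dx.
Lagrangian L = sqrt(1 + (y')^2) has no explicit y dependence, so ∂L/∂y = 0 and the Euler-Lagrange equation gives
    d/dx( y' / sqrt(1 + (y')^2) ) = 0  ⇒  y' / sqrt(1 + (y')^2) = const.
Hence y' is constant, so y(x) is affine.
Fitting the endpoints (-3, -6) and (7, 6):
    slope m = (6 − (-6)) / (7 − (-3)) = 6/5,
    intercept c = (-6) − m·(-3) = -12/5.
Extremal: y(x) = (6/5) x - 12/5.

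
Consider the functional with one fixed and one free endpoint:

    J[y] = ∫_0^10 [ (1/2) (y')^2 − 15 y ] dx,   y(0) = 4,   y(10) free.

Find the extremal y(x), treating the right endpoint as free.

The Lagrangian L = (1/2) (y')^2 − 15 y gives
    ∂L/∂y = −15,   ∂L/∂y' = y'.
Euler-Lagrange: d/dx(y') − (−15) = 0, i.e. y'' + 15 = 0, so
    y(x) = −(15/2) x^2 + C1 x + C2.
Fixed left endpoint y(0) = 4 ⇒ C2 = 4.
The right endpoint x = 10 is free, so the natural (transversality) condition is ∂L/∂y' |_{x=10} = 0, i.e. y'(10) = 0.
Compute y'(x) = −15 x + C1, so y'(10) = −150 + C1 = 0 ⇒ C1 = 150.
Therefore the extremal is
    y(x) = −(15/2) x^2 + 150 x + 4.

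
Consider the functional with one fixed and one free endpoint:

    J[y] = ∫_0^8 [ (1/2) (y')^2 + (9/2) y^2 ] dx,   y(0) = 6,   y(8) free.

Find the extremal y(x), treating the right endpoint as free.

The Lagrangian L = (1/2) (y')^2 + (9/2) y^2 gives
    ∂L/∂y = 9 y,   ∂L/∂y' = y'.
Euler-Lagrange: y'' − 9 y = 0.
With k = 3, the general solution is
    y(x) = A cosh(3 x) + B sinh(3 x).
Fixed left endpoint y(0) = 6 ⇒ A = 6.
The right endpoint x = 8 is free, so the natural (transversality) condition is ∂L/∂y' |_{x=8} = 0, i.e. y'(8) = 0.
Compute y'(x) = A k sinh(k x) + B k cosh(k x), so
    y'(8) = A k sinh(k·8) + B k cosh(k·8) = 0
    ⇒ B = −A tanh(k·8) = − 6 tanh(3·8).
Therefore the extremal is
    y(x) = 6 cosh(3 x) − 6 tanh(3·8) sinh(3 x).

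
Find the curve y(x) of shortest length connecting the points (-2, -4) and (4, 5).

Arc-length functional: J[y] = ∫ sqrt(1 + (y')^2) dx.
Lagrangian L = sqrt(1 + (y')^2) has no explicit y dependence, so ∂L/∂y = 0 and the Euler-Lagrange equation gives
    d/dx( y' / sqrt(1 + (y')^2) ) = 0  ⇒  y' / sqrt(1 + (y')^2) = const.
Hence y' is constant, so y(x) is affine.
Fitting the endpoints (-2, -4) and (4, 5):
    slope m = (5 − (-4)) / (4 − (-2)) = 3/2,
    intercept c = (-4) − m·(-2) = -1.
Extremal: y(x) = (3/2) x - 1.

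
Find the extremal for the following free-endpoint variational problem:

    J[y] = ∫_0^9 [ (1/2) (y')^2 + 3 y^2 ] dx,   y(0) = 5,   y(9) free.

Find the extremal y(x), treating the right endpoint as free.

The Lagrangian L = (1/2) (y')^2 + 3 y^2 gives
    ∂L/∂y = 6 y,   ∂L/∂y' = y'.
Euler-Lagrange: y'' − 6 y = 0.
With k = sqrt(6), the general solution is
    y(x) = A cosh(sqrt(6) x) + B sinh(sqrt(6) x).
Fixed left endpoint y(0) = 5 ⇒ A = 5.
The right endpoint x = 9 is free, so the natural (transversality) condition is ∂L/∂y' |_{x=9} = 0, i.e. y'(9) = 0.
Compute y'(x) = A k sinh(k x) + B k cosh(k x), so
    y'(9) = A k sinh(k·9) + B k cosh(k·9) = 0
    ⇒ B = −A tanh(k·9) = − 5 tanh(sqrt(6)·9).
Therefore the extremal is
    y(x) = 5 cosh(sqrt(6) x) − 5 tanh(sqrt(6)·9) sinh(sqrt(6) x).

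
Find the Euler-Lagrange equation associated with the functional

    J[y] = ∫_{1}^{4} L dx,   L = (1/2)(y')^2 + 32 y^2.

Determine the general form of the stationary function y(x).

The Lagrangian is L = (1/2)(y')^2 + 32 y^2.
∂L/∂y = 64y.
∂L/∂y' = y'.
The Euler-Lagrange equation d/dx(∂L/∂y') − ∂L/∂y = 0 becomes:
    y'' - 64 y = 0
General solution: y(x) = A e^(8x) + B e^(-8x), where A and B are arbitrary constants fixed by the endpoint conditions.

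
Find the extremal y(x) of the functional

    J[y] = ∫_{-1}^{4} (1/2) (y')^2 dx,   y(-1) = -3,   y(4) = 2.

The Lagrangian is L = (1/2) (y')^2.
Compute ∂L/∂y = 0, ∂L/∂y' = y'.
The Euler-Lagrange equation d/dx(∂L/∂y') − ∂L/∂y = 0 reduces to
    y'' = 0.
Its general solution is
    y(x) = A x + B,
with A, B fixed by the endpoint conditions.
Applying the endpoint conditions y(-1) = -3 and y(4) = 2: solve A·-1 + B = -3 and A·4 + B = 2. Subtracting gives A(4 − -1) = 2 − -3, so A = 1, and B = -3 − A·-1 = -2. Therefore
    y(x) = x - 2.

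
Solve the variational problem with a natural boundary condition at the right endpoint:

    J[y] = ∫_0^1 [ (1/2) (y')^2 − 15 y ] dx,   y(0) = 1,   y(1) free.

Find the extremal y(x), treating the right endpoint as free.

The Lagrangian L = (1/2) (y')^2 − 15 y gives
    ∂L/∂y = −15,   ∂L/∂y' = y'.
Euler-Lagrange: d/dx(y') − (−15) = 0, i.e. y'' + 15 = 0, so
    y(x) = −(15/2) x^2 + C1 x + C2.
Fixed left endpoint y(0) = 1 ⇒ C2 = 1.
The right endpoint x = 1 is free, so the natural (transversality) condition is ∂L/∂y' |_{x=1} = 0, i.e. y'(1) = 0.
Compute y'(x) = −15 x + C1, so y'(1) = −15 + C1 = 0 ⇒ C1 = 15.
Therefore the extremal is
    y(x) = −(15/2) x^2 + 15 x + 1.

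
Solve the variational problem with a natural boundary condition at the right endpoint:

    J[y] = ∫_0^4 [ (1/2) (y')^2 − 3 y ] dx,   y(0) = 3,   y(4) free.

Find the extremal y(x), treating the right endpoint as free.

The Lagrangian L = (1/2) (y')^2 − 3 y gives
    ∂L/∂y = −3,   ∂L/∂y' = y'.
Euler-Lagrange: d/dx(y') − (−3) = 0, i.e. y'' + 3 = 0, so
    y(x) = −(3/2) x^2 + C1 x + C2.
Fixed left endpoint y(0) = 3 ⇒ C2 = 3.
The right endpoint x = 4 is free, so the natural (transversality) condition is ∂L/∂y' |_{x=4} = 0, i.e. y'(4) = 0.
Compute y'(x) = −3 x + C1, so y'(4) = −12 + C1 = 0 ⇒ C1 = 12.
Therefore the extremal is
    y(x) = −(3/2) x^2 + 12 x + 3.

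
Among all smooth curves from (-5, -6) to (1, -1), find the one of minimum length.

Arc-length functional: J[y] = ∫ sqrt(1 + (y')^2) dx.
Lagrangian L = sqrt(1 + (y')^2) has no explicit y dependence, so ∂L/∂y = 0 and the Euler-Lagrange equation gives
    d/dx( y' / sqrt(1 + (y')^2) ) = 0  ⇒  y' / sqrt(1 + (y')^2) = const.
Hence y' is constant, so y(x) is affine.
Fitting the endpoints (-5, -6) and (1, -1):
    slope m = ((-1) − (-6)) / (1 − (-5)) = 5/6,
    intercept c = (-6) − m·(-5) = -11/6.
Extremal: y(x) = (5/6) x - 11/6.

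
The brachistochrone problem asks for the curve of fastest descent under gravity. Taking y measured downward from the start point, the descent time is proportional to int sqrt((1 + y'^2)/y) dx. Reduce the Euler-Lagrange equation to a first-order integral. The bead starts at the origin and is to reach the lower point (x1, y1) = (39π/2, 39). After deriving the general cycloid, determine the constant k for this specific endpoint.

The Lagrangian L = sqrt((1 + y'^2) / y) has no explicit x dependence, so the Beltrami identity applies:
    L − y' ∂L/∂y' = C.
Compute ∂L/∂y' = y' / sqrt(y (1 + y'^2)).
Substitute:
    sqrt((1 + y'^2)/y) − y'·y' / sqrt(y (1 + y'^2))
    = (1 + y'^2) / sqrt(y (1 + y'^2)) − y'^2 / sqrt(y (1 + y'^2))
    = 1 / sqrt(y (1 + y'^2)) = C.
Squaring and rearranging gives the first integral
    y (1 + y'^2) = 1/C^2 =: k   (constant).
Solving this first-order ODE by the substitution
    y = (k/2)(1 − cos θ)
yields the cycloid parameterisation
    x(θ) = (k/2)(θ − sin θ),   y(θ) = (k/2)(1 − cos θ).
The constant k is fixed by the endpoint condition.
Now fit the given lower endpoint (x1, y1) = (39π/2, 39). At the bottom of the first arch (θ = π), the parametric equations give
    y(π) = (k/2)(1 − cos π) = k,
    x(π) = (k/2)(π − sin π) = kπ/2.
Matching y(π) = 39 gives k = 39, consistent with x(π) = 39π/2. Therefore the specific cycloid is
    x(θ) = (39/2)(θ − sin θ),   y(θ) = (39/2)(1 − cos θ).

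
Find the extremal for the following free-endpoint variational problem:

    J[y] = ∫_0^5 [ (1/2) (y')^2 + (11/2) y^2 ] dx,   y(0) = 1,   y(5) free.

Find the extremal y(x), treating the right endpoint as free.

The Lagrangian L = (1/2) (y')^2 + (11/2) y^2 gives
    ∂L/∂y = 11 y,   ∂L/∂y' = y'.
Euler-Lagrange: y'' − 11 y = 0.
With k = sqrt(11), the general solution is
    y(x) = A cosh(sqrt(11) x) + B sinh(sqrt(11) x).
Fixed left endpoint y(0) = 1 ⇒ A = 1.
The right endpoint x = 5 is free, so the natural (transversality) condition is ∂L/∂y' |_{x=5} = 0, i.e. y'(5) = 0.
Compute y'(x) = A k sinh(k x) + B k cosh(k x), so
    y'(5) = A k sinh(k·5) + B k cosh(k·5) = 0
    ⇒ B = −A tanh(k·5) = − tanh(sqrt(11)·5).
Therefore the extremal is
    y(x) = cosh(sqrt(11) x) − tanh(sqrt(11)·5) sinh(sqrt(11) x).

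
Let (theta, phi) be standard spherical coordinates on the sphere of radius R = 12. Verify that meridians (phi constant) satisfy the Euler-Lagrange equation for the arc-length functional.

On the sphere of radius R = 12 with spherical coordinates (θ, φ), the induced metric is
    ds^2 = 144(dθ^2 + sin^2(θ) dφ^2).
Using θ as the parameter, the arc-length functional becomes
    J[φ] = ∫ 12 sqrt(1 + sin^2(θ) (dφ/dθ)^2) dθ.
So L = 12 sqrt(1 + sin^2(θ) φ'^2). Compute
    ∂L/∂φ = 0  (L has no explicit φ dependence),
    ∂L/∂φ' = 12 sin^2(θ) φ' / sqrt(1 + sin^2(θ) φ'^2).
For the candidate φ(θ) = c (constant), φ' = 0, so ∂L/∂φ' evaluated along the candidate vanishes, and ∂L/∂φ is identically zero. Hence
    d/dθ(∂L/∂φ') − ∂L/∂φ = 0
is satisfied. Therefore meridians φ = const are extremals of arc length — they are geodesics on the sphere.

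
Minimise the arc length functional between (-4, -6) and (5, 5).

Arc-length functional: J[y] = ∫ sqrt(1 + (y')^2) dx.
Lagrangian L = sqrt(1 + (y')^2) has no explicit y dependence, so ∂L/∂y = 0 and the Euler-Lagrange equation gives
    d/dx( y' / sqrt(1 + (y')^2) ) = 0  ⇒  y' / sqrt(1 + (y')^2) = const.
Hence y' is constant, so y(x) is affine.
Fitting the endpoints (-4, -6) and (5, 5):
    slope m = (5 − (-6)) / (5 − (-4)) = 11/9,
    intercept c = (-6) − m·(-4) = -10/9.
Extremal: y(x) = (11/9) x - 10/9.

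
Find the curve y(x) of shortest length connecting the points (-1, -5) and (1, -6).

Arc-length functional: J[y] = ∫ sqrt(1 + (y')^2) dx.
Lagrangian L = sqrt(1 + (y')^2) has no explicit y dependence, so ∂L/∂y = 0 and the Euler-Lagrange equation gives
    d/dx( y' / sqrt(1 + (y')^2) ) = 0  ⇒  y' / sqrt(1 + (y')^2) = const.
Hence y' is constant, so y(x) is affine.
Fitting the endpoints (-1, -5) and (1, -6):
    slope m = ((-6) − (-5)) / (1 − (-1)) = -1/2,
    intercept c = (-5) − m·(-1) = -11/2.
Extremal: y(x) = (-1/2) x - 11/2.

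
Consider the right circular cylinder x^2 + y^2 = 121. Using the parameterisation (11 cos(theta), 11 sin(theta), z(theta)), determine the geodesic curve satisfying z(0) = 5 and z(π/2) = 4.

Parameterise the cylinder of radius R = 11 as
    r(θ) = (11 cos θ, 11 sin θ, z(θ)).
The arc-length element is
    ds = sqrt(121 + (dz/dθ)^2) dθ,
so the Lagrangian is L = sqrt(121 + z'^2).
L depends on z' only, not on z or θ, so ∂L/∂z = 0 and
    ∂L/∂z' = z' / sqrt(121 + z'^2).
The Euler-Lagrange equation gives
    d/dθ( z' / sqrt(121 + z'^2) ) = 0,
so z' is constant. Integrating once:
    z(θ) = a θ + b,
a helix on the cylinder (a straight line when the cylinder is unrolled). The constants a, b are determined by the endpoint conditions.
With endpoint conditions z(0) = 5 and z(π/2) = 4: from z(0) = b we get b = 5, and a·π/2 + 5 = 4 gives a = -2/π, so
    z(θ) = (-2/π) θ + 5.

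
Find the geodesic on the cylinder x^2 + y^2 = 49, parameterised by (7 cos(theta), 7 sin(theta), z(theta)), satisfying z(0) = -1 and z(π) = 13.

Parameterise the cylinder of radius R = 7 as
    r(θ) = (7 cos θ, 7 sin θ, z(θ)).
The arc-length element is
    ds = sqrt(49 + (dz/dθ)^2) dθ,
so the Lagrangian is L = sqrt(49 + z'^2).
L depends on z' only, not on z or θ, so ∂L/∂z = 0 and
    ∂L/∂z' = z' / sqrt(49 + z'^2).
The Euler-Lagrange equation gives
    d/dθ( z' / sqrt(49 + z'^2) ) = 0,
so z' is constant. Integrating once:
    z(θ) = a θ + b,
a helix on the cylinder (a straight line when the cylinder is unrolled). The constants a, b are determined by the endpoint conditions.
With endpoint conditions z(0) = -1 and z(π) = 13: from z(0) = b we get b = -1, and a·π + -1 = 13 gives a = 14/π, so
    z(θ) = (14/π) θ − 1.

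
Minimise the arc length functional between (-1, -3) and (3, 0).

Arc-length functional: J[y] = ∫ sqrt(1 + (y')^2) dx.
Lagrangian L = sqrt(1 + (y')^2) has no explicit y dependence, so ∂L/∂y = 0 and the Euler-Lagrange equation gives
    d/dx( y' / sqrt(1 + (y')^2) ) = 0  ⇒  y' / sqrt(1 + (y')^2) = const.
Hence y' is constant, so y(x) is affine.
Fitting the endpoints (-1, -3) and (3, 0):
    slope m = (0 − (-3)) / (3 − (-1)) = 3/4,
    intercept c = (-3) − m·(-1) = -9/4.
Extremal: y(x) = (3/4) x - 9/4.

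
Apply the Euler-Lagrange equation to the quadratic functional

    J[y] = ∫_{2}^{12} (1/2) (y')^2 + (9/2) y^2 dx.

The Lagrangian is L = (1/2) (y')^2 + (9/2) y^2.
Compute ∂L/∂y = 9y, ∂L/∂y' = y'.
The Euler-Lagrange equation d/dx(∂L/∂y') − ∂L/∂y = 0 reduces to
    y'' − 9 y = 0.
Its general solution is
    y(x) = A e^(3x) + B e^(−3x),
with A, B fixed by the endpoint conditions.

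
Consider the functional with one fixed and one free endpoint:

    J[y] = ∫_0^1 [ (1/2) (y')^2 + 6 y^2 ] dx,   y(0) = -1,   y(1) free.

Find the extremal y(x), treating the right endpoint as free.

The Lagrangian L = (1/2) (y')^2 + 6 y^2 gives
    ∂L/∂y = 12 y,   ∂L/∂y' = y'.
Euler-Lagrange: y'' − 12 y = 0.
With k = sqrt(12), the general solution is
    y(x) = A cosh(sqrt(12) x) + B sinh(sqrt(12) x).
Fixed left endpoint y(0) = -1 ⇒ A = -1.
The right endpoint x = 1 is free, so the natural (transversality) condition is ∂L/∂y' |_{x=1} = 0, i.e. y'(1) = 0.
Compute y'(x) = A k sinh(k x) + B k cosh(k x), so
    y'(1) = A k sinh(k·1) + B k cosh(k·1) = 0
    ⇒ B = −A tanh(k·1) = tanh(sqrt(12)·1).
Therefore the extremal is
    y(x) = −cosh(sqrt(12) x) + tanh(sqrt(12)·1) sinh(sqrt(12) x).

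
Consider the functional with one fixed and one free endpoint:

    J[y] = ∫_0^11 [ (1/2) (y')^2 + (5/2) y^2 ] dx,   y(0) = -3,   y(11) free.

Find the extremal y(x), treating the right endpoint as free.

The Lagrangian L = (1/2) (y')^2 + (5/2) y^2 gives
    ∂L/∂y = 5 y,   ∂L/∂y' = y'.
Euler-Lagrange: y'' − 5 y = 0.
With k = sqrt(5), the general solution is
    y(x) = A cosh(sqrt(5) x) + B sinh(sqrt(5) x).
Fixed left endpoint y(0) = -3 ⇒ A = -3.
The right endpoint x = 11 is free, so the natural (transversality) condition is ∂L/∂y' |_{x=11} = 0, i.e. y'(11) = 0.
Compute y'(x) = A k sinh(k x) + B k cosh(k x), so
    y'(11) = A k sinh(k·11) + B k cosh(k·11) = 0
    ⇒ B = −A tanh(k·11) = 3 tanh(sqrt(5)·11).
Therefore the extremal is
    y(x) = −3 cosh(sqrt(5) x) + 3 tanh(sqrt(5)·11) sinh(sqrt(5) x).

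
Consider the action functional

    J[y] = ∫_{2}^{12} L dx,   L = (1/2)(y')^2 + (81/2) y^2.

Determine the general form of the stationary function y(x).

The Lagrangian is L = (1/2)(y')^2 + (81/2) y^2.
∂L/∂y = 81y.
∂L/∂y' = y'.
The Euler-Lagrange equation d/dx(∂L/∂y') − ∂L/∂y = 0 becomes:
    y'' - 81 y = 0
General solution: y(x) = A e^(9x) + B e^(-9x), where A and B are arbitrary constants fixed by the endpoint conditions.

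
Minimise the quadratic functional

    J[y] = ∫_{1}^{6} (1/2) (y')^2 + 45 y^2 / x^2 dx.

The Lagrangian is L = (1/2) (y')^2 + 45 y^2 / x^2.
Compute ∂L/∂y = 90y/x^2, ∂L/∂y' = y'.
The Euler-Lagrange equation d/dx(∂L/∂y') − ∂L/∂y = 0 reduces to
    y'' − 90/x^2 · y = 0  (x > 0).
Its general solution is
    y(x) = A x^10 + B x^(-9),
with A, B fixed by the endpoint conditions.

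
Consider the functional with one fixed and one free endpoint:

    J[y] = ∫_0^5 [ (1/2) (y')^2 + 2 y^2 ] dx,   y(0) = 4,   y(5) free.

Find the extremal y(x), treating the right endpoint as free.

The Lagrangian L = (1/2) (y')^2 + 2 y^2 gives
    ∂L/∂y = 4 y,   ∂L/∂y' = y'.
Euler-Lagrange: y'' − 4 y = 0.
With k = 2, the general solution is
    y(x) = A cosh(2 x) + B sinh(2 x).
Fixed left endpoint y(0) = 4 ⇒ A = 4.
The right endpoint x = 5 is free, so the natural (transversality) condition is ∂L/∂y' |_{x=5} = 0, i.e. y'(5) = 0.
Compute y'(x) = A k sinh(k x) + B k cosh(k x), so
    y'(5) = A k sinh(k·5) + B k cosh(k·5) = 0
    ⇒ B = −A tanh(k·5) = − 4 tanh(2·5).
Therefore the extremal is
    y(x) = 4 cosh(2 x) − 4 tanh(2·5) sinh(2 x).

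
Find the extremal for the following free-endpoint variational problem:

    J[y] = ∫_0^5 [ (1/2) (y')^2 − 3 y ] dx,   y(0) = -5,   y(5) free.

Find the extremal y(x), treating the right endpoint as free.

The Lagrangian L = (1/2) (y')^2 − 3 y gives
    ∂L/∂y = −3,   ∂L/∂y' = y'.
Euler-Lagrange: d/dx(y') − (−3) = 0, i.e. y'' + 3 = 0, so
    y(x) = −(3/2) x^2 + C1 x + C2.
Fixed left endpoint y(0) = -5 ⇒ C2 = -5.
The right endpoint x = 5 is free, so the natural (transversality) condition is ∂L/∂y' |_{x=5} = 0, i.e. y'(5) = 0.
Compute y'(x) = −3 x + C1, so y'(5) = −15 + C1 = 0 ⇒ C1 = 15.
Therefore the extremal is
    y(x) = −(3/2) x^2 + 15 x − 5.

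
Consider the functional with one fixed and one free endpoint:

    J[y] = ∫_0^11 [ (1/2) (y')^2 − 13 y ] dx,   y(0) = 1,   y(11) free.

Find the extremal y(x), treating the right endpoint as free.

The Lagrangian L = (1/2) (y')^2 − 13 y gives
    ∂L/∂y = −13,   ∂L/∂y' = y'.
Euler-Lagrange: d/dx(y') − (−13) = 0, i.e. y'' + 13 = 0, so
    y(x) = −(13/2) x^2 + C1 x + C2.
Fixed left endpoint y(0) = 1 ⇒ C2 = 1.
The right endpoint x = 11 is free, so the natural (transversality) condition is ∂L/∂y' |_{x=11} = 0, i.e. y'(11) = 0.
Compute y'(x) = −13 x + C1, so y'(11) = −143 + C1 = 0 ⇒ C1 = 143.
Therefore the extremal is
    y(x) = −(13/2) x^2 + 143 x + 1.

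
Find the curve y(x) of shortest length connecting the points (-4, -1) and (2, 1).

Arc-length functional: J[y] = ∫ sqrt(1 + (y')^2) dx.
Lagrangian L = sqrt(1 + (y')^2) has no explicit y dependence, so ∂L/∂y = 0 and the Euler-Lagrange equation gives
    d/dx( y' / sqrt(1 + (y')^2) ) = 0  ⇒  y' / sqrt(1 + (y')^2) = const.
Hence y' is constant, so y(x) is affine.
Fitting the endpoints (-4, -1) and (2, 1):
    slope m = (1 − (-1)) / (2 − (-4)) = 1/3,
    intercept c = (-1) − m·(-4) = 1/3.
Extremal: y(x) = (1/3) x + 1/3.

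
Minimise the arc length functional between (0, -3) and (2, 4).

Arc-length functional: J[y] = ∫ sqrt(1 + (y')^2) dx.
Lagrangian L = sqrt(1 + (y')^2) has no explicit y dependence, so ∂L/∂y = 0 and the Euler-Lagrange equation gives
    d/dx( y' / sqrt(1 + (y')^2) ) = 0  ⇒  y' / sqrt(1 + (y')^2) = const.
Hence y' is constant, so y(x) is affine.
Fitting the endpoints (0, -3) and (2, 4):
    slope m = (4 − (-3)) / (2 − 0) = 7/2,
    intercept c = (-3) − m·0 = -3.
Extremal: y(x) = (7/2) x - 3.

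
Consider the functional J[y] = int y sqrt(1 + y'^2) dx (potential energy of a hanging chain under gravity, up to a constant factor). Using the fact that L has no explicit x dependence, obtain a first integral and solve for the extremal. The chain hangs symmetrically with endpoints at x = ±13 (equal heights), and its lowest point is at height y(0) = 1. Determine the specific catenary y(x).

The Lagrangian L(y, y') = y sqrt(1 + y'^2) has no explicit x dependence, so the Beltrami identity applies:
    L − y' ∂L/∂y' = C.
Compute ∂L/∂y' = y · y' / sqrt(1 + y'^2). Then
    L − y' ∂L/∂y'
    = y sqrt(1 + y'^2) − y · y'^2 / sqrt(1 + y'^2)
    = y (1 + y'^2 − y'^2) / sqrt(1 + y'^2)
    = y / sqrt(1 + y'^2) = C.
Squaring gives y^2 = C^2 (1 + y'^2), i.e.
    y'^2 = y^2 / C^2 − 1.
Separating variables,
    dy / sqrt(y^2 − C^2) = dx / C,
and integrating gives arccosh(y / C) = (x − a)/C, so
    y(x) = C cosh((x − a)/C),
the catenary. The constants C and a are fixed by the two endpoint conditions (and, for the hanging-chain problem, the length constraint selects C).
Now fit the given data. The endpoints x = ±13 are symmetric at equal height, so the catenary is even about its minimum: a = 0 and y(x) = C cosh(x/C). The lowest point is y(0) = C cosh(0) = C, and we are told y(0) = 1, so C = 1. Therefore
    y(x) = cosh(x),
and at the endpoints
    y(±13) = cosh(13).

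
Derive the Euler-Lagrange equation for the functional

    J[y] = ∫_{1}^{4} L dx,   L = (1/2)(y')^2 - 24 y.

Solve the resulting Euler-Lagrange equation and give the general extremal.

The Lagrangian is L = (1/2)(y')^2 - 24 y.
∂L/∂y = -24.
∂L/∂y' = y'.
The Euler-Lagrange equation d/dx(∂L/∂y') − ∂L/∂y = 0 becomes:
    y'' + 24 = 0
General solution: y(x) = -12 x^2 + A x + B, where A and B are arbitrary constants fixed by the endpoint conditions.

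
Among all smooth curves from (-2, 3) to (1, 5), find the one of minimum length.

Arc-length functional: J[y] = ∫ sqrt(1 + (y')^2) dx.
Lagrangian L = sqrt(1 + (y')^2) has no explicit y dependence, so ∂L/∂y = 0 and the Euler-Lagrange equation gives
    d/dx( y' / sqrt(1 + (y')^2) ) = 0  ⇒  y' / sqrt(1 + (y')^2) = const.
Hence y' is constant, so y(x) is affine.
Fitting the endpoints (-2, 3) and (1, 5):
    slope m = (5 − 3) / (1 − (-2)) = 2/3,
    intercept c = 3 − m·(-2) = 13/3.
Extremal: y(x) = (2/3) x + 13/3.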